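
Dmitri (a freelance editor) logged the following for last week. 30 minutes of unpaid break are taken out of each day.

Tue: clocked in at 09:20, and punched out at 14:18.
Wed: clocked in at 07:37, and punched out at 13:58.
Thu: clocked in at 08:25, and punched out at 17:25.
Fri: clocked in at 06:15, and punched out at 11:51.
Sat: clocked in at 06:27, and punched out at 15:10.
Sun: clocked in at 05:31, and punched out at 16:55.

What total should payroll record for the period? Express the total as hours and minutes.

Tue: 09:20–14:18 = 4 h 58 min; less 30 min break → 4 h 28 min
Wed: 07:37–13:58 = 6 h 21 min; less 30 min break → 5 h 51 min
Thu: 08:25–17:25 = 9 h 0 min; less 30 min break → 8 h 30 min
Fri: 06:15–11:51 = 5 h 36 min; less 30 min break → 5 h 6 min
Sat: 06:27–15:10 = 8 h 43 min; less 30 min break → 8 h 13 min
Sun: 05:31–16:55 = 11 h 24 min; less 30 min break → 10 h 54 min
Total: 4 h 28 min + 5 h 51 min + 8 h 30 min + 5 h 6 min + 8 h 13 min + 10 h 54 min = 43 h 2 min.

43 h 2 min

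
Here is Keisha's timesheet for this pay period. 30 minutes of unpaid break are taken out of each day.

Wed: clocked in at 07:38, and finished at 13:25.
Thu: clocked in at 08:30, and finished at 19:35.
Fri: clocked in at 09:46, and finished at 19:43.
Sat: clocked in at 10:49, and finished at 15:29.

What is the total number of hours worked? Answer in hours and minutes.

Wed: 07:38–13:25 = 5 h 47 min; less 30 min break → 5 h 17 min
Thu: 08:30–19:35 = 11 h 5 min; less 30 min break → 10 h 35 min
Fri: 09:46–19:43 = 9 h 57 min; less 30 min break → 9 h 27 min
Sat: 10:49–15:29 = 4 h 40 min; less 30 min break → 4 h 10 min
Total: 5 h 17 min + 10 h 35 min + 9 h 27 min + 4 h 10 min = 29 h 29 min.

29 h 29 min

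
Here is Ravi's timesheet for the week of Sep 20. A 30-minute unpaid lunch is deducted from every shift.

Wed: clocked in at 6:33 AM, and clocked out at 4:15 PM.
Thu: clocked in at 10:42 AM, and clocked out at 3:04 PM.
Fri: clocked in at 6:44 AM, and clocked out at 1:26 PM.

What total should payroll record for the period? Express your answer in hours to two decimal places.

19.27 hours

Wed: 6:33 AM–4:15 PM = 9 h 42 min; less 30 min break → 9 h 12 min
Thu: 10:42 AM–3:04 PM = 4 h 22 min; less 30 min break → 3 h 52 min
Fri: 6:44 AM–1:26 PM = 6 h 42 min; less 30 min break → 6 h 12 min
Total: 9 h 12 min + 3 h 52 min + 6 h 12 min = 19 h 16 min.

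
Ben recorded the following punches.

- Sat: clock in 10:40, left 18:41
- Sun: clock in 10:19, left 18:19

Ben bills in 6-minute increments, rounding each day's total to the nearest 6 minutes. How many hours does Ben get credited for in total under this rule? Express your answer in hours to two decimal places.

Sat: 10:40–18:41 = 8 h 1 min → rounds to 8 h 0 min
Sun: 10:19–18:19 = 8 h 0 min → rounds to 8 h 0 min
Total credited: 16 h 0 min.

16.00 hours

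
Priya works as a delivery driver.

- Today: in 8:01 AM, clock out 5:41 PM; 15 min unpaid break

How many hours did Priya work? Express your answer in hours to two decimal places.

9.42 hours

Today: 8:01 AM–5:41 PM = 9 h 40 min; less 15 min break → 9 h 25 min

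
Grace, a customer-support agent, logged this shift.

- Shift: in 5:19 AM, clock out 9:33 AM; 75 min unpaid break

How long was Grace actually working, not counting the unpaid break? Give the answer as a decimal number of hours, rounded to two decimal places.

2.98 hours

Shift: 5:19 AM–9:33 AM = 4 h 14 min; less 75 min break → 2 h 59 min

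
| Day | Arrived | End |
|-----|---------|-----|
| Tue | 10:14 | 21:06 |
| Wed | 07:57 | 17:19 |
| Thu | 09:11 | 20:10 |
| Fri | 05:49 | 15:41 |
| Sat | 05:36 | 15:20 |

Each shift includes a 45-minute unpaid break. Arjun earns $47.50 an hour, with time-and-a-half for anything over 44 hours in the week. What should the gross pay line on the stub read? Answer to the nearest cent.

$2308.50

Tue: 10:14–21:06 = 10 h 52 min; less 45 min break → 10 h 7 min
Wed: 07:57–17:19 = 9 h 22 min; less 45 min break → 8 h 37 min
Thu: 09:11–20:10 = 10 h 59 min; less 45 min break → 10 h 14 min
Fri: 05:49–15:41 = 9 h 52 min; less 45 min break → 9 h 7 min
Sat: 05:36–15:20 = 9 h 44 min; less 45 min break → 8 h 59 min
Total worked: 47 h 4 min = 2824 min.
Regular 44 h 0 min = 2640 min at $47.50/h; overtime 3 h 4 min = 184 min at $71.25/h.
Pay = (2640 × $47.50 + 184 × $71.25) ÷ 60 = $2308.50.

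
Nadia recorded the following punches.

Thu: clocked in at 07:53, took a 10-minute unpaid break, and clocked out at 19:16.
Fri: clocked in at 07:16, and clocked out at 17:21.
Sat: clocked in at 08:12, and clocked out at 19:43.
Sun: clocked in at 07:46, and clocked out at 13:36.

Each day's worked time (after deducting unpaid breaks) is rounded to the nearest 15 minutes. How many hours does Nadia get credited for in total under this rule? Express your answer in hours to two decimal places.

Thu: 07:53–19:16 = 11 h 23 min − 10 min = 11 h 13 min → rounds to 11 h 15 min
Fri: 07:16–17:21 = 10 h 5 min → rounds to 10 h 0 min
Sat: 08:12–19:43 = 11 h 31 min → rounds to 11 h 30 min
Sun: 07:46–13:36 = 5 h 50 min → rounds to 5 h 45 min
Total credited: 38 h 30 min.

38.50 hours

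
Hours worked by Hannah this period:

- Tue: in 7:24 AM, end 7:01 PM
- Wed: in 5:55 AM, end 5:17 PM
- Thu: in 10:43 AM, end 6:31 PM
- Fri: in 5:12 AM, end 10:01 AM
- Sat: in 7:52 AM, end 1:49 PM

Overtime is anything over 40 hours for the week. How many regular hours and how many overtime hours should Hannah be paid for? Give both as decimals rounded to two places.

Tue: 7:24 AM–7:01 PM = 11 h 37 min
Wed: 5:55 AM–5:17 PM = 11 h 22 min
Thu: 10:43 AM–6:31 PM = 7 h 48 min
Fri: 5:12 AM–10:01 AM = 4 h 49 min
Sat: 7:52 AM–1:49 PM = 5 h 57 min
Total worked: 41 h 33 min = 41.55 h.
Threshold 40 h → overtime 1 h 33 min, regular 40 h 0 min.

Regular 40.00 hours, overtime 1.55 hours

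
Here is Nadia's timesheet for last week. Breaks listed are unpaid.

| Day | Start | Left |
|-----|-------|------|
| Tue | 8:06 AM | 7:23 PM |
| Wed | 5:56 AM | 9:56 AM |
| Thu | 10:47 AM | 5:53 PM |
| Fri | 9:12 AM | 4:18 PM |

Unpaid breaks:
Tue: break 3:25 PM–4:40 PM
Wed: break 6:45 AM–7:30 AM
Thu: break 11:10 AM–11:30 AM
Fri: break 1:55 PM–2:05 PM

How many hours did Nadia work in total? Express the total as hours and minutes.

26 h 59 min

Tue: 8:06 AM–7:23 PM = 11 h 17 min; less 75 min break → 10 h 2 min
Wed: 5:56 AM–9:56 AM = 4 h 0 min; less 45 min break → 3 h 15 min
Thu: 10:47 AM–5:53 PM = 7 h 6 min; less 20 min break → 6 h 46 min
Fri: 9:12 AM–4:18 PM = 7 h 6 min; less 10 min break → 6 h 56 min
Total: 10 h 2 min + 3 h 15 min + 6 h 46 min + 6 h 56 min = 26 h 59 min.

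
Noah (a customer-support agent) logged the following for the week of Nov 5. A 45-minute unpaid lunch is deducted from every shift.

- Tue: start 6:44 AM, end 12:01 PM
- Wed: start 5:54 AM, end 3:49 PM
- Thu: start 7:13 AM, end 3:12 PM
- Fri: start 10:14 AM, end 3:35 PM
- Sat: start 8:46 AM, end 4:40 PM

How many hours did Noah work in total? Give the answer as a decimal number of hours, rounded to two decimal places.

Tue: 6:44 AM–12:01 PM = 5 h 17 min; less 45 min break → 4 h 32 min
Wed: 5:54 AM–3:49 PM = 9 h 55 min; less 45 min break → 9 h 10 min
Thu: 7:13 AM–3:12 PM = 7 h 59 min; less 45 min break → 7 h 14 min
Fri: 10:14 AM–3:35 PM = 5 h 21 min; less 45 min break → 4 h 36 min
Sat: 8:46 AM–4:40 PM = 7 h 54 min; less 45 min break → 7 h 9 min
Total: 4 h 32 min + 9 h 10 min + 7 h 14 min + 4 h 36 min + 7 h 9 min = 32 h 41 min.

32.68 hours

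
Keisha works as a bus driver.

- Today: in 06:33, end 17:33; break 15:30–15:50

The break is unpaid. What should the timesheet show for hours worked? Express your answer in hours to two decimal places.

10.67 hours

Today: 06:33–17:33 = 11 h 0 min; less 20 min break → 10 h 40 min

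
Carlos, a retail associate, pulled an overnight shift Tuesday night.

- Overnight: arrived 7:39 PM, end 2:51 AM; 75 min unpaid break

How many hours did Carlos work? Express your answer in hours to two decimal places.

Overnight: 7:39 PM → midnight = 4 h 21 min; midnight → 2:51 AM = 2 h 51 min; span 7 h 12 min; less 75 min break → 5 h 57 min

5.95 hours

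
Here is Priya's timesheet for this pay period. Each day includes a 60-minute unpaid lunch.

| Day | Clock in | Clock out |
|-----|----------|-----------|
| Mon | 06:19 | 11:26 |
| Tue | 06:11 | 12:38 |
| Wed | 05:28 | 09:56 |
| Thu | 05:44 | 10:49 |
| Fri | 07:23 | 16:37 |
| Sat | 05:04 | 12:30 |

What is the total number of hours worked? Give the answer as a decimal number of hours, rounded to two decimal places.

31.78 hours

Mon: 06:19–11:26 = 5 h 7 min; less 60 min break → 4 h 7 min
Tue: 06:11–12:38 = 6 h 27 min; less 60 min break → 5 h 27 min
Wed: 05:28–09:56 = 4 h 28 min; less 60 min break → 3 h 28 min
Thu: 05:44–10:49 = 5 h 5 min; less 60 min break → 4 h 5 min
Fri: 07:23–16:37 = 9 h 14 min; less 60 min break → 8 h 14 min
Sat: 05:04–12:30 = 7 h 26 min; less 60 min break → 6 h 26 min
Total: 4 h 7 min + 5 h 27 min + 3 h 28 min + 4 h 5 min + 8 h 14 min + 6 h 26 min = 31 h 47 min.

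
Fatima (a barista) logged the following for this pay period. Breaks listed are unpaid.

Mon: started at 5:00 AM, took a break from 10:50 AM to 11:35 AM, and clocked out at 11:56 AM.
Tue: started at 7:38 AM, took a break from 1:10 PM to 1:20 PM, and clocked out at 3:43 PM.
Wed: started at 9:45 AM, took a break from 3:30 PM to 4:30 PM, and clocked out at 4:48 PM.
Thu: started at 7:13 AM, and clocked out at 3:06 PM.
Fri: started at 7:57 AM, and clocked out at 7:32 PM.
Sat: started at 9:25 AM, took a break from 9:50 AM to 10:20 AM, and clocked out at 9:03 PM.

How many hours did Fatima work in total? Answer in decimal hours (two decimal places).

Mon: 5:00 AM–11:56 AM = 6 h 56 min; less 45 min break → 6 h 11 min
Tue: 7:38 AM–3:43 PM = 8 h 5 min; less 10 min break → 7 h 55 min
Wed: 9:45 AM–4:48 PM = 7 h 3 min; less 60 min break → 6 h 3 min
Thu: 7:13 AM–3:06 PM = 7 h 53 min
Fri: 7:57 AM–7:32 PM = 11 h 35 min
Sat: 9:25 AM–9:03 PM = 11 h 38 min; less 30 min break → 11 h 8 min
Total: 6 h 11 min + 7 h 55 min + 6 h 3 min + 7 h 53 min + 11 h 35 min + 11 h 8 min = 50 h 45 min.

50.75 hours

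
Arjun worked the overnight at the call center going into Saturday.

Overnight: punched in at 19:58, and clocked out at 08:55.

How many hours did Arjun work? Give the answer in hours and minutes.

12 h 57 min

Overnight: 19:58 → midnight = 4 h 2 min; midnight → 08:55 = 8 h 55 min; span 12 h 57 min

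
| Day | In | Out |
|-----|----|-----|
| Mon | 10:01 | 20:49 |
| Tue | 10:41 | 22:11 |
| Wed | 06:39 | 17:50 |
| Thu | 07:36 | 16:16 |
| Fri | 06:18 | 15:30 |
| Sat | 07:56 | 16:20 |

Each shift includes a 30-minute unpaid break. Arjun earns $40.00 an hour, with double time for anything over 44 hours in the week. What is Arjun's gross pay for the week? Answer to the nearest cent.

Mon: 10:01–20:49 = 10 h 48 min; less 30 min break → 10 h 18 min
Tue: 10:41–22:11 = 11 h 30 min; less 30 min break → 11 h 0 min
Wed: 06:39–17:50 = 11 h 11 min; less 30 min break → 10 h 41 min
Thu: 07:36–16:16 = 8 h 40 min; less 30 min break → 8 h 10 min
Fri: 06:18–15:30 = 9 h 12 min; less 30 min break → 8 h 42 min
Sat: 07:56–16:20 = 8 h 24 min; less 30 min break → 7 h 54 min
Total worked: 56 h 45 min = 3405 min.
Regular 44 h 0 min = 2640 min at $40.00/h; overtime 12 h 45 min = 765 min at $80.00/h.
Pay = (2640 × $40.00 + 765 × $80.00) ÷ 60 = $2780.00.

$2780.00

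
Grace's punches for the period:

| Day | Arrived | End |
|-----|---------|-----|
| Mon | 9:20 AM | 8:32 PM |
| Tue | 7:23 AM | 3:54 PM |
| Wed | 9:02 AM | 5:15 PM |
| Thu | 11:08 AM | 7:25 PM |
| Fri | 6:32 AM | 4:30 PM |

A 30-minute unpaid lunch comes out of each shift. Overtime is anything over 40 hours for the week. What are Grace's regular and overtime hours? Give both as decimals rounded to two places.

Regular 40.00 hours, overtime 3.68 hours

Mon: 9:20 AM–8:32 PM = 11 h 12 min; less 30 min break → 10 h 42 min
Tue: 7:23 AM–3:54 PM = 8 h 31 min; less 30 min break → 8 h 1 min
Wed: 9:02 AM–5:15 PM = 8 h 13 min; less 30 min break → 7 h 43 min
Thu: 11:08 AM–7:25 PM = 8 h 17 min; less 30 min break → 7 h 47 min
Fri: 6:32 AM–4:30 PM = 9 h 58 min; less 30 min break → 9 h 28 min
Total worked: 43 h 41 min = 43.68 h.
Threshold 40 h → overtime 3 h 41 min, regular 40 h 0 min.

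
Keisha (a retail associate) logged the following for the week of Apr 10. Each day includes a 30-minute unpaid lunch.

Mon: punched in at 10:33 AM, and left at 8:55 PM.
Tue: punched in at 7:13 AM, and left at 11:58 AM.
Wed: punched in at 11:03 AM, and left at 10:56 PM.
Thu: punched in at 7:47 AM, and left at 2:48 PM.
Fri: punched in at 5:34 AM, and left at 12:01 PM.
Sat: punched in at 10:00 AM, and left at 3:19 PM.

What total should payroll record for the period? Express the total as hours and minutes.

42 h 47 min

Mon: 10:33 AM–8:55 PM = 10 h 22 min; less 30 min break → 9 h 52 min
Tue: 7:13 AM–11:58 AM = 4 h 45 min; less 30 min break → 4 h 15 min
Wed: 11:03 AM–10:56 PM = 11 h 53 min; less 30 min break → 11 h 23 min
Thu: 7:47 AM–2:48 PM = 7 h 1 min; less 30 min break → 6 h 31 min
Fri: 5:34 AM–12:01 PM = 6 h 27 min; less 30 min break → 5 h 57 min
Sat: 10:00 AM–3:19 PM = 5 h 19 min; less 30 min break → 4 h 49 min
Total: 9 h 52 min + 4 h 15 min + 11 h 23 min + 6 h 31 min + 5 h 57 min + 4 h 49 min = 42 h 47 min.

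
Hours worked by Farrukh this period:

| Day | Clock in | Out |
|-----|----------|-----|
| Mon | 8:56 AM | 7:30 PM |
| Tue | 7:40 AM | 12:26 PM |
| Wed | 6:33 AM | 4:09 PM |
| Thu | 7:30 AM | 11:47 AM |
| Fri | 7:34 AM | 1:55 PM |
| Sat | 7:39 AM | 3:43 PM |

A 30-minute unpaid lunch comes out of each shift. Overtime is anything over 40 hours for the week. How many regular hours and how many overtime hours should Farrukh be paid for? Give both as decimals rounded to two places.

Regular 40.00 hours, overtime 0.63 hours

Mon: 8:56 AM–7:30 PM = 10 h 34 min; less 30 min break → 10 h 4 min
Tue: 7:40 AM–12:26 PM = 4 h 46 min; less 30 min break → 4 h 16 min
Wed: 6:33 AM–4:09 PM = 9 h 36 min; less 30 min break → 9 h 6 min
Thu: 7:30 AM–11:47 AM = 4 h 17 min; less 30 min break → 3 h 47 min
Fri: 7:34 AM–1:55 PM = 6 h 21 min; less 30 min break → 5 h 51 min
Sat: 7:39 AM–3:43 PM = 8 h 4 min; less 30 min break → 7 h 34 min
Total worked: 40 h 38 min = 40.63 h.
Threshold 40 h → overtime 0 h 38 min, regular 40 h 0 min.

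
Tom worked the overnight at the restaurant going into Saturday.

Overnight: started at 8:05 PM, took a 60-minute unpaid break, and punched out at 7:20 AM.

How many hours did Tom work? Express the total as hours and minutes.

Overnight: 8:05 PM → midnight = 3 h 55 min; midnight → 7:20 AM = 7 h 20 min; span 11 h 15 min; less 60 min break → 10 h 15 min

10 h 15 min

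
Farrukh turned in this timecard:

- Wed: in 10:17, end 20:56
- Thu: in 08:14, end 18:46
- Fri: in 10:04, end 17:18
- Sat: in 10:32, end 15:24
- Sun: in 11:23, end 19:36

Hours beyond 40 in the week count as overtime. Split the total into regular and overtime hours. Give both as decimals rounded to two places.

Regular 40.00 hours, overtime 1.50 hours

Wed: 10:17–20:56 = 10 h 39 min
Thu: 08:14–18:46 = 10 h 32 min
Fri: 10:04–17:18 = 7 h 14 min
Sat: 10:32–15:24 = 4 h 52 min
Sun: 11:23–19:36 = 8 h 13 min
Total worked: 41 h 30 min = 41.50 h.
Threshold 40 h → overtime 1 h 30 min, regular 40 h 0 min.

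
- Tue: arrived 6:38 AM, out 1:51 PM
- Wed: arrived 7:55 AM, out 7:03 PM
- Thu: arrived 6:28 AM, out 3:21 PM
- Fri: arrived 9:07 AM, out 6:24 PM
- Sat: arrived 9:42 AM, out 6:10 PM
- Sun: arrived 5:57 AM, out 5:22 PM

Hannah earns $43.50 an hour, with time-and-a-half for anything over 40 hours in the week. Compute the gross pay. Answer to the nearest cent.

$2810.10

Tue: 6:38 AM–1:51 PM = 7 h 13 min
Wed: 7:55 AM–7:03 PM = 11 h 8 min
Thu: 6:28 AM–3:21 PM = 8 h 53 min
Fri: 9:07 AM–6:24 PM = 9 h 17 min
Sat: 9:42 AM–6:10 PM = 8 h 28 min
Sun: 5:57 AM–5:22 PM = 11 h 25 min
Total worked: 56 h 24 min = 3384 min.
Regular 40 h 0 min = 2400 min at $43.50/h; overtime 16 h 24 min = 984 min at $65.25/h.
Pay = (2400 × $43.50 + 984 × $65.25) ÷ 60 = $2810.10.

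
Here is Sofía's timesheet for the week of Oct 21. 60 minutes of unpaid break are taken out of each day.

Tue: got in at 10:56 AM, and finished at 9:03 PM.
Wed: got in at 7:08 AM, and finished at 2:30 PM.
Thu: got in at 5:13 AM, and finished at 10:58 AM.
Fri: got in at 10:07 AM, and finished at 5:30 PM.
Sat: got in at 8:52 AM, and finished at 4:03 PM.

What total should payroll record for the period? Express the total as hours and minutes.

Tue: 10:56 AM–9:03 PM = 10 h 7 min; less 60 min break → 9 h 7 min
Wed: 7:08 AM–2:30 PM = 7 h 22 min; less 60 min break → 6 h 22 min
Thu: 5:13 AM–10:58 AM = 5 h 45 min; less 60 min break → 4 h 45 min
Fri: 10:07 AM–5:30 PM = 7 h 23 min; less 60 min break → 6 h 23 min
Sat: 8:52 AM–4:03 PM = 7 h 11 min; less 60 min break → 6 h 11 min
Total: 9 h 7 min + 6 h 22 min + 4 h 45 min + 6 h 23 min + 6 h 11 min = 32 h 48 min.

32 h 48 min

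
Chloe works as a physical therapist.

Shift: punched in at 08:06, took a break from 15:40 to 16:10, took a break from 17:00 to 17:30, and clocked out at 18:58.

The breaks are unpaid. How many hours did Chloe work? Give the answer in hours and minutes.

Shift: 08:06–18:58 = 10 h 52 min; less 60 min break → 9 h 52 min

9 h 52 min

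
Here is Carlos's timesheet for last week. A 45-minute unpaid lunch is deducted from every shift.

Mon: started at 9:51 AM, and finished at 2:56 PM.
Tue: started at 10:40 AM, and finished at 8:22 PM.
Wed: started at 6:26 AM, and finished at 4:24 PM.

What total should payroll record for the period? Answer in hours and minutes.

22 h 30 min

Mon: 9:51 AM–2:56 PM = 5 h 5 min; less 45 min break → 4 h 20 min
Tue: 10:40 AM–8:22 PM = 9 h 42 min; less 45 min break → 8 h 57 min
Wed: 6:26 AM–4:24 PM = 9 h 58 min; less 45 min break → 9 h 13 min
Total: 4 h 20 min + 8 h 57 min + 9 h 13 min = 22 h 30 min.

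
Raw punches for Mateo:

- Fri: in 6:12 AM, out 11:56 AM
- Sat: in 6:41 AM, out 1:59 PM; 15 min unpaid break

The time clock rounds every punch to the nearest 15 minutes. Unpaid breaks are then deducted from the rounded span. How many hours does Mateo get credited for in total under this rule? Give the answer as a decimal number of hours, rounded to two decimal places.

12.75 hours

Fri: in 6:12 AM→6:15 AM, out 11:56 AM→12:00 PM; 5 h 45 min
Sat: in 6:41 AM→6:45 AM, out 1:59 PM→2:00 PM; 7 h 15 min − 15 min = 7 h 0 min
Total credited: 12 h 45 min.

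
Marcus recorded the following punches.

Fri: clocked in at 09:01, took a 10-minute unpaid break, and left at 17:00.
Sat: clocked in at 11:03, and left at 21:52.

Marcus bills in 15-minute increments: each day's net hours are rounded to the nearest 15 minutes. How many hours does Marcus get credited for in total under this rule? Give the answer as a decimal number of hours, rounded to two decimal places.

Fri: 09:01–17:00 = 7 h 59 min − 10 min = 7 h 49 min → rounds to 7 h 45 min
Sat: 11:03–21:52 = 10 h 49 min → rounds to 10 h 45 min
Total credited: 18 h 30 min.

18.50 hours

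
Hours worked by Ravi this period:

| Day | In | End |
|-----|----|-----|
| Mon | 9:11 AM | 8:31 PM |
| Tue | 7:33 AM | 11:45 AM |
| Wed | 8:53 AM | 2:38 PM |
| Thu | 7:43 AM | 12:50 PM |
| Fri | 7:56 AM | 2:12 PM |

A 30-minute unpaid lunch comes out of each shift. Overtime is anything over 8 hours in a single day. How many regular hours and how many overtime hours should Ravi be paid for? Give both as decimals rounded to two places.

Mon: 9:11 AM–8:31 PM = 11 h 20 min; less 30 min break → 10 h 50 min
Tue: 7:33 AM–11:45 AM = 4 h 12 min; less 30 min break → 3 h 42 min
Wed: 8:53 AM–2:38 PM = 5 h 45 min; less 30 min break → 5 h 15 min
Thu: 7:43 AM–12:50 PM = 5 h 7 min; less 30 min break → 4 h 37 min
Fri: 7:56 AM–2:12 PM = 6 h 16 min; less 30 min break → 5 h 46 min
Mon reg 8 h 0 min / OT 2 h 50 min; Tue reg 3 h 42 min / OT 0 h 0 min; Wed reg 5 h 15 min / OT 0 h 0 min; Thu reg 4 h 37 min / OT 0 h 0 min; Fri reg 5 h 46 min / OT 0 h 0 min.
Totals: regular 27 h 20 min, overtime 2 h 50 min.

Regular 27.33 hours, overtime 2.83 hours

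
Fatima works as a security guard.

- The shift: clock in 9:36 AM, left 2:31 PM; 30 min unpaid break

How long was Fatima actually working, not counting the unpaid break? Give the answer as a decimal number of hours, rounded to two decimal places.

The shift: 9:36 AM–2:31 PM = 4 h 55 min; less 30 min break → 4 h 25 min

4.42 hours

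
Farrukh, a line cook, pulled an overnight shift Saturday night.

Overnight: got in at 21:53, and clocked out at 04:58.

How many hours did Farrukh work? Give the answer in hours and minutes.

Overnight: 21:53 → midnight = 2 h 7 min; midnight → 04:58 = 4 h 58 min; span 7 h 5 min

7 h 5 min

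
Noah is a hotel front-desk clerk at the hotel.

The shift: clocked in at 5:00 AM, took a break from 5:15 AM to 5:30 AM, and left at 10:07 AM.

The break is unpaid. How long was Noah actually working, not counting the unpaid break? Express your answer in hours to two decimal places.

The shift: 5:00 AM–10:07 AM = 5 h 7 min; less 15 min break → 4 h 52 min

4.87 hours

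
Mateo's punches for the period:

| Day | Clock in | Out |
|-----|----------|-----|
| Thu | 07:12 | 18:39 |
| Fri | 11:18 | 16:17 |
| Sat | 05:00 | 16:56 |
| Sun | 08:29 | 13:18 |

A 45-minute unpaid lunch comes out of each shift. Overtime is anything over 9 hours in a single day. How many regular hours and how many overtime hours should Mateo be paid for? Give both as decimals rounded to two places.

Regular 26.30 hours, overtime 3.88 hours

Thu: 07:12–18:39 = 11 h 27 min; less 45 min break → 10 h 42 min
Fri: 11:18–16:17 = 4 h 59 min; less 45 min break → 4 h 14 min
Sat: 05:00–16:56 = 11 h 56 min; less 45 min break → 11 h 11 min
Sun: 08:29–13:18 = 4 h 49 min; less 45 min break → 4 h 4 min
Thu reg 9 h 0 min / OT 1 h 42 min; Fri reg 4 h 14 min / OT 0 h 0 min; Sat reg 9 h 0 min / OT 2 h 11 min; Sun reg 4 h 4 min / OT 0 h 0 min.
Totals: regular 26 h 18 min, overtime 3 h 53 min.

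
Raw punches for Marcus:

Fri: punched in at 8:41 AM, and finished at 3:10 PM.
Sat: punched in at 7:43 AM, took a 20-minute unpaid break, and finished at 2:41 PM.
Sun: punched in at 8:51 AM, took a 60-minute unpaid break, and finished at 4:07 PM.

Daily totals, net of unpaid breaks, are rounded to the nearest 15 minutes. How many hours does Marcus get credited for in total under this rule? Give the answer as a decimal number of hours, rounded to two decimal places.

19.50 hours

Fri: 8:41 AM–3:10 PM = 6 h 29 min → rounds to 6 h 30 min
Sat: 7:43 AM–2:41 PM = 6 h 58 min − 20 min = 6 h 38 min → rounds to 6 h 45 min
Sun: 8:51 AM–4:07 PM = 7 h 16 min − 60 min = 6 h 16 min → rounds to 6 h 15 min
Total credited: 19 h 30 min.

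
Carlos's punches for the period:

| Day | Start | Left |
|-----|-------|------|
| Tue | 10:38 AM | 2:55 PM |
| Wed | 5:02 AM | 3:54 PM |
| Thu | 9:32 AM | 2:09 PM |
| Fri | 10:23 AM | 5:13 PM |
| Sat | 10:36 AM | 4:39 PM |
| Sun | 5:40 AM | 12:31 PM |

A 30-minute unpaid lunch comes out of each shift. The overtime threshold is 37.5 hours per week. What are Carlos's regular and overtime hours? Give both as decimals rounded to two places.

Regular 36.50 hours, overtime 0.00 hours

Tue: 10:38 AM–2:55 PM = 4 h 17 min; less 30 min break → 3 h 47 min
Wed: 5:02 AM–3:54 PM = 10 h 52 min; less 30 min break → 10 h 22 min
Thu: 9:32 AM–2:09 PM = 4 h 37 min; less 30 min break → 4 h 7 min
Fri: 10:23 AM–5:13 PM = 6 h 50 min; less 30 min break → 6 h 20 min
Sat: 10:36 AM–4:39 PM = 6 h 3 min; less 30 min break → 5 h 33 min
Sun: 5:40 AM–12:31 PM = 6 h 51 min; less 30 min break → 6 h 21 min
Total worked: 36 h 30 min = 36.50 h.
Threshold 37.5 h → overtime 0 h 0 min, regular 36 h 30 min.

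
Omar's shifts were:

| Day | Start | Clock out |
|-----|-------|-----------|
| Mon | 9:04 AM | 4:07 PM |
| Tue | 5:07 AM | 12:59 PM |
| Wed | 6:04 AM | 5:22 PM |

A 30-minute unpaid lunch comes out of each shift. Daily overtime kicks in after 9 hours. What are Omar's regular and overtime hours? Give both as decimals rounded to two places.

Mon: 9:04 AM–4:07 PM = 7 h 3 min; less 30 min break → 6 h 33 min
Tue: 5:07 AM–12:59 PM = 7 h 52 min; less 30 min break → 7 h 22 min
Wed: 6:04 AM–5:22 PM = 11 h 18 min; less 30 min break → 10 h 48 min
Mon reg 6 h 33 min / OT 0 h 0 min; Tue reg 7 h 22 min / OT 0 h 0 min; Wed reg 9 h 0 min / OT 1 h 48 min.
Totals: regular 22 h 55 min, overtime 1 h 48 min.

Regular 22.92 hours, overtime 1.80 hours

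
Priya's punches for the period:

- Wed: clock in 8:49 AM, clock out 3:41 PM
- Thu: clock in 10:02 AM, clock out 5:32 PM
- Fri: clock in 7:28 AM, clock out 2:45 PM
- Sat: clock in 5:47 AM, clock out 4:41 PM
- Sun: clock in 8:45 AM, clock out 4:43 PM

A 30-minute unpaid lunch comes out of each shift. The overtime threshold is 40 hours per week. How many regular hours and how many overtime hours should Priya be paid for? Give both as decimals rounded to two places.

Regular 38.02 hours, overtime 0.00 hours

Wed: 8:49 AM–3:41 PM = 6 h 52 min; less 30 min break → 6 h 22 min
Thu: 10:02 AM–5:32 PM = 7 h 30 min; less 30 min break → 7 h 0 min
Fri: 7:28 AM–2:45 PM = 7 h 17 min; less 30 min break → 6 h 47 min
Sat: 5:47 AM–4:41 PM = 10 h 54 min; less 30 min break → 10 h 24 min
Sun: 8:45 AM–4:43 PM = 7 h 58 min; less 30 min break → 7 h 28 min
Total worked: 38 h 1 min = 38.02 h.
Threshold 40 h → overtime 0 h 0 min, regular 38 h 1 min.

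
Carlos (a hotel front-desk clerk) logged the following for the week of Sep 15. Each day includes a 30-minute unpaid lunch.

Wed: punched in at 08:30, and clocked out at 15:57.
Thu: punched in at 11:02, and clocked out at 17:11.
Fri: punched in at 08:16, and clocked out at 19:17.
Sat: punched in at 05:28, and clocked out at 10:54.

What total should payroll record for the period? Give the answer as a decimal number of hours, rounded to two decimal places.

Wed: 08:30–15:57 = 7 h 27 min; less 30 min break → 6 h 57 min
Thu: 11:02–17:11 = 6 h 9 min; less 30 min break → 5 h 39 min
Fri: 08:16–19:17 = 11 h 1 min; less 30 min break → 10 h 31 min
Sat: 05:28–10:54 = 5 h 26 min; less 30 min break → 4 h 56 min
Total: 6 h 57 min + 5 h 39 min + 10 h 31 min + 4 h 56 min = 28 h 3 min.

28.05 hours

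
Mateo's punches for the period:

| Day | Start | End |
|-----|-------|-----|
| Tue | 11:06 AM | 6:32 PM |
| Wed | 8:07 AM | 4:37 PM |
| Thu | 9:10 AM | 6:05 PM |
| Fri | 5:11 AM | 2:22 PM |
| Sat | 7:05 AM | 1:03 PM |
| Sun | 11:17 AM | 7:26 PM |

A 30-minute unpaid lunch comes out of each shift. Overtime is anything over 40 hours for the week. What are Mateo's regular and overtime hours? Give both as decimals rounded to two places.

Tue: 11:06 AM–6:32 PM = 7 h 26 min; less 30 min break → 6 h 56 min
Wed: 8:07 AM–4:37 PM = 8 h 30 min; less 30 min break → 8 h 0 min
Thu: 9:10 AM–6:05 PM = 8 h 55 min; less 30 min break → 8 h 25 min
Fri: 5:11 AM–2:22 PM = 9 h 11 min; less 30 min break → 8 h 41 min
Sat: 7:05 AM–1:03 PM = 5 h 58 min; less 30 min break → 5 h 28 min
Sun: 11:17 AM–7:26 PM = 8 h 9 min; less 30 min break → 7 h 39 min
Total worked: 45 h 9 min = 45.15 h.
Threshold 40 h → overtime 5 h 9 min, regular 40 h 0 min.

Regular 40.00 hours, overtime 5.15 hours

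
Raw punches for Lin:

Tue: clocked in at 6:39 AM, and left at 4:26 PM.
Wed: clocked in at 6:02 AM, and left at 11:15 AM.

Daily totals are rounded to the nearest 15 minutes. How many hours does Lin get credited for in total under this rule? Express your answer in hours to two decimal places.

15.00 hours

Tue: 6:39 AM–4:26 PM = 9 h 47 min → rounds to 9 h 45 min
Wed: 6:02 AM–11:15 AM = 5 h 13 min → rounds to 5 h 15 min
Total credited: 15 h 0 min.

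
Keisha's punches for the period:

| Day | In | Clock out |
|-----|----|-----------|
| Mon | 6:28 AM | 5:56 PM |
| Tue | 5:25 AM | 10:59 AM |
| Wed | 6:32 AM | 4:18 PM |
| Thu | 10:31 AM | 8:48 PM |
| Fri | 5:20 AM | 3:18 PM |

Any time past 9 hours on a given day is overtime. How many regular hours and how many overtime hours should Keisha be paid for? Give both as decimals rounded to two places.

Mon: 6:28 AM–5:56 PM = 11 h 28 min
Tue: 5:25 AM–10:59 AM = 5 h 34 min
Wed: 6:32 AM–4:18 PM = 9 h 46 min
Thu: 10:31 AM–8:48 PM = 10 h 17 min
Fri: 5:20 AM–3:18 PM = 9 h 58 min
Mon reg 9 h 0 min / OT 2 h 28 min; Tue reg 5 h 34 min / OT 0 h 0 min; Wed reg 9 h 0 min / OT 0 h 46 min; Thu reg 9 h 0 min / OT 1 h 17 min; Fri reg 9 h 0 min / OT 0 h 58 min.
Totals: regular 41 h 34 min, overtime 5 h 29 min.

Regular 41.57 hours, overtime 5.48 hours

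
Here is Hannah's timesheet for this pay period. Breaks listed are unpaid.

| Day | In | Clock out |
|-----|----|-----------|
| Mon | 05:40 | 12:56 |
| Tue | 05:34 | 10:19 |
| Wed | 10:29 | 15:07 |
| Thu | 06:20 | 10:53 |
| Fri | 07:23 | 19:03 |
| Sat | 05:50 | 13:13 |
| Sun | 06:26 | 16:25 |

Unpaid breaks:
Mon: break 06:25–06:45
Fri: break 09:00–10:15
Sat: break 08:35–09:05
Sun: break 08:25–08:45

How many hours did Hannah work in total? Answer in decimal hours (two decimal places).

Mon: 05:40–12:56 = 7 h 16 min; less 20 min break → 6 h 56 min
Tue: 05:34–10:19 = 4 h 45 min
Wed: 10:29–15:07 = 4 h 38 min
Thu: 06:20–10:53 = 4 h 33 min
Fri: 07:23–19:03 = 11 h 40 min; less 75 min break → 10 h 25 min
Sat: 05:50–13:13 = 7 h 23 min; less 30 min break → 6 h 53 min
Sun: 06:26–16:25 = 9 h 59 min; less 20 min break → 9 h 39 min
Total: 6 h 56 min + 4 h 45 min + 4 h 38 min + 4 h 33 min + 10 h 25 min + 6 h 53 min + 9 h 39 min = 47 h 49 min.

47.82 hours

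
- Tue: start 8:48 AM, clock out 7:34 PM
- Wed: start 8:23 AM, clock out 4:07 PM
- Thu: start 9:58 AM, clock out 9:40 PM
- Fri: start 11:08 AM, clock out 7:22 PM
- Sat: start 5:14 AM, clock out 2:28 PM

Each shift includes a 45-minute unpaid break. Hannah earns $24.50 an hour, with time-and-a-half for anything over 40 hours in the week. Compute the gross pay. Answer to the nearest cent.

Tue: 8:48 AM–7:34 PM = 10 h 46 min; less 45 min break → 10 h 1 min
Wed: 8:23 AM–4:07 PM = 7 h 44 min; less 45 min break → 6 h 59 min
Thu: 9:58 AM–9:40 PM = 11 h 42 min; less 45 min break → 10 h 57 min
Fri: 11:08 AM–7:22 PM = 8 h 14 min; less 45 min break → 7 h 29 min
Sat: 5:14 AM–2:28 PM = 9 h 14 min; less 45 min break → 8 h 29 min
Total worked: 43 h 55 min = 2635 min.
Regular 40 h 0 min = 2400 min at $24.50/h; overtime 3 h 55 min = 235 min at $36.75/h.
Pay = (2400 × $24.50 + 235 × $36.75) ÷ 60 = $1123.94.

$1123.94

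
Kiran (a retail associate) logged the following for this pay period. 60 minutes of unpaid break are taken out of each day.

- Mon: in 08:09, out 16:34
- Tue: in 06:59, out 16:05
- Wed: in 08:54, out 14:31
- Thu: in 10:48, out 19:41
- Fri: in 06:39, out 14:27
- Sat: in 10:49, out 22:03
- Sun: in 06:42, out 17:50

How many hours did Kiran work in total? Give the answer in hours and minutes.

55 h 11 min

Mon: 08:09–16:34 = 8 h 25 min; less 60 min break → 7 h 25 min
Tue: 06:59–16:05 = 9 h 6 min; less 60 min break → 8 h 6 min
Wed: 08:54–14:31 = 5 h 37 min; less 60 min break → 4 h 37 min
Thu: 10:48–19:41 = 8 h 53 min; less 60 min break → 7 h 53 min
Fri: 06:39–14:27 = 7 h 48 min; less 60 min break → 6 h 48 min
Sat: 10:49–22:03 = 11 h 14 min; less 60 min break → 10 h 14 min
Sun: 06:42–17:50 = 11 h 8 min; less 60 min break → 10 h 8 min
Total: 7 h 25 min + 8 h 6 min + 4 h 37 min + 7 h 53 min + 6 h 48 min + 10 h 14 min + 10 h 8 min = 55 h 11 min.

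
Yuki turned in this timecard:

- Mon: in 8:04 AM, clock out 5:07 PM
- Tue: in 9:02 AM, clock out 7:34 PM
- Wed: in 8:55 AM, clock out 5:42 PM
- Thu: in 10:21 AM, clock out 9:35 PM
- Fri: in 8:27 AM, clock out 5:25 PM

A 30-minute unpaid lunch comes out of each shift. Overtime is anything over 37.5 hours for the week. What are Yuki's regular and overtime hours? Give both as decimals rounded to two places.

Mon: 8:04 AM–5:07 PM = 9 h 3 min; less 30 min break → 8 h 33 min
Tue: 9:02 AM–7:34 PM = 10 h 32 min; less 30 min break → 10 h 2 min
Wed: 8:55 AM–5:42 PM = 8 h 47 min; less 30 min break → 8 h 17 min
Thu: 10:21 AM–9:35 PM = 11 h 14 min; less 30 min break → 10 h 44 min
Fri: 8:27 AM–5:25 PM = 8 h 58 min; less 30 min break → 8 h 28 min
Total worked: 46 h 4 min = 46.07 h.
Threshold 37.5 h → overtime 8 h 34 min, regular 37 h 30 min.

Regular 37.50 hours, overtime 8.57 hours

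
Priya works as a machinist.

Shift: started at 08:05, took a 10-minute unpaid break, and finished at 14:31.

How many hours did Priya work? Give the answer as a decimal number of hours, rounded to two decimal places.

Shift: 08:05–14:31 = 6 h 26 min; less 10 min break → 6 h 16 min

6.27 hours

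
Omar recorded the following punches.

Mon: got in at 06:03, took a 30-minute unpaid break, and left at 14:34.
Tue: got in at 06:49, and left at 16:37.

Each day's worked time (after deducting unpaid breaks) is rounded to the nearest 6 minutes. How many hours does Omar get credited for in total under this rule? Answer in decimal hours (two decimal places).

17.80 hours

Mon: 06:03–14:34 = 8 h 31 min − 30 min = 8 h 1 min → rounds to 8 h 0 min
Tue: 06:49–16:37 = 9 h 48 min → rounds to 9 h 48 min
Total credited: 17 h 48 min.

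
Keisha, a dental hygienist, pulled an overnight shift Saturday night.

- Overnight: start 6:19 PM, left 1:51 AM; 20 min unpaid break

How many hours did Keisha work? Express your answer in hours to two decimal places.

Overnight: 6:19 PM → midnight = 5 h 41 min; midnight → 1:51 AM = 1 h 51 min; span 7 h 32 min; less 20 min break → 7 h 12 min

7.20 hours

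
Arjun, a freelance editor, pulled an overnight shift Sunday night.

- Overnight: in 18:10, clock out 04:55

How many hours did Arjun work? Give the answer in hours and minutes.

Overnight: 18:10 → midnight = 5 h 50 min; midnight → 04:55 = 4 h 55 min; span 10 h 45 min

10 h 45 min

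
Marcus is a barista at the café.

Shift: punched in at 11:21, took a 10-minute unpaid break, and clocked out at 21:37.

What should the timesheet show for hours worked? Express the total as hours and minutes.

Shift: 11:21–21:37 = 10 h 16 min; less 10 min break → 10 h 6 min

10 h 6 min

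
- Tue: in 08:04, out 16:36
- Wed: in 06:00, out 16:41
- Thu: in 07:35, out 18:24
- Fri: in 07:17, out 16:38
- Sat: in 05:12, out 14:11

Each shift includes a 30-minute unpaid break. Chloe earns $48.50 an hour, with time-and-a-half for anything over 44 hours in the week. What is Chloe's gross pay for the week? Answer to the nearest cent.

Tue: 08:04–16:36 = 8 h 32 min; less 30 min break → 8 h 2 min
Wed: 06:00–16:41 = 10 h 41 min; less 30 min break → 10 h 11 min
Thu: 07:35–18:24 = 10 h 49 min; less 30 min break → 10 h 19 min
Fri: 07:17–16:38 = 9 h 21 min; less 30 min break → 8 h 51 min
Sat: 05:12–14:11 = 8 h 59 min; less 30 min break → 8 h 29 min
Total worked: 45 h 52 min = 2752 min.
Regular 44 h 0 min = 2640 min at $48.50/h; overtime 1 h 52 min = 112 min at $72.75/h.
Pay = (2640 × $48.50 + 112 × $72.75) ÷ 60 = $2269.80.

$2269.80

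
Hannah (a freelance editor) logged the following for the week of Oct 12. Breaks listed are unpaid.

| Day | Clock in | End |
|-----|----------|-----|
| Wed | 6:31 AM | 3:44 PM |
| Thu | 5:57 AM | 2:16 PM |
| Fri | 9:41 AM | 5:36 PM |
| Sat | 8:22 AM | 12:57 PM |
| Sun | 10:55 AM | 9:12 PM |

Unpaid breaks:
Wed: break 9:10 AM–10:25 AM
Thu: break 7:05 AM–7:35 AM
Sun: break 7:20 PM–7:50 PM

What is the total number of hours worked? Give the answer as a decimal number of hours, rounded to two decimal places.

Wed: 6:31 AM–3:44 PM = 9 h 13 min; less 75 min break → 7 h 58 min
Thu: 5:57 AM–2:16 PM = 8 h 19 min; less 30 min break → 7 h 49 min
Fri: 9:41 AM–5:36 PM = 7 h 55 min
Sat: 8:22 AM–12:57 PM = 4 h 35 min
Sun: 10:55 AM–9:12 PM = 10 h 17 min; less 30 min break → 9 h 47 min
Total: 7 h 58 min + 7 h 49 min + 7 h 55 min + 4 h 35 min + 9 h 47 min = 38 h 4 min.

38.07 hours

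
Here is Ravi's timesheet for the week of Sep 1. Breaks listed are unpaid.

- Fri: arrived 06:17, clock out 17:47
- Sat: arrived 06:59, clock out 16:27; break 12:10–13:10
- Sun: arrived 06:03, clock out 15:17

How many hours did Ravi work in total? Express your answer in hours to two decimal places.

29.20 hours

Fri: 06:17–17:47 = 11 h 30 min
Sat: 06:59–16:27 = 9 h 28 min; less 60 min break → 8 h 28 min
Sun: 06:03–15:17 = 9 h 14 min
Total: 11 h 30 min + 8 h 28 min + 9 h 14 min = 29 h 12 min.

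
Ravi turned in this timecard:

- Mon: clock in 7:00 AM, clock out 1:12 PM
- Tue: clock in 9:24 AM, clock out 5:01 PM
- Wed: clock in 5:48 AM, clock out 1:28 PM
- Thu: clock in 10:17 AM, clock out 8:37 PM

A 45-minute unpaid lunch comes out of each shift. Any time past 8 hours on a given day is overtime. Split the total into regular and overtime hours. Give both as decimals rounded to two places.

Regular 27.23 hours, overtime 1.58 hours

Mon: 7:00 AM–1:12 PM = 6 h 12 min; less 45 min break → 5 h 27 min
Tue: 9:24 AM–5:01 PM = 7 h 37 min; less 45 min break → 6 h 52 min
Wed: 5:48 AM–1:28 PM = 7 h 40 min; less 45 min break → 6 h 55 min
Thu: 10:17 AM–8:37 PM = 10 h 20 min; less 45 min break → 9 h 35 min
Mon reg 5 h 27 min / OT 0 h 0 min; Tue reg 6 h 52 min / OT 0 h 0 min; Wed reg 6 h 55 min / OT 0 h 0 min; Thu reg 8 h 0 min / OT 1 h 35 min.
Totals: regular 27 h 14 min, overtime 1 h 35 min.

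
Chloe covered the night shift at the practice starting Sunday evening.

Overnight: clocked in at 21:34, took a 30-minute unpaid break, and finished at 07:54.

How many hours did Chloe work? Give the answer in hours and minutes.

9 h 50 min

Overnight: 21:34 → midnight = 2 h 26 min; midnight → 07:54 = 7 h 54 min; span 10 h 20 min; less 30 min break → 9 h 50 min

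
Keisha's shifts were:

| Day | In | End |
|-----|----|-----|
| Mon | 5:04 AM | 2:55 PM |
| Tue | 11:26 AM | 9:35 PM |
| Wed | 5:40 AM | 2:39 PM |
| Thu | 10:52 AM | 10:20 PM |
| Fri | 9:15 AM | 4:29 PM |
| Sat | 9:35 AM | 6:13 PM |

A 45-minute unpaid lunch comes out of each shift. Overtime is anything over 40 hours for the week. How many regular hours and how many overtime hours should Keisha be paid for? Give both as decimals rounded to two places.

Mon: 5:04 AM–2:55 PM = 9 h 51 min; less 45 min break → 9 h 6 min
Tue: 11:26 AM–9:35 PM = 10 h 9 min; less 45 min break → 9 h 24 min
Wed: 5:40 AM–2:39 PM = 8 h 59 min; less 45 min break → 8 h 14 min
Thu: 10:52 AM–10:20 PM = 11 h 28 min; less 45 min break → 10 h 43 min
Fri: 9:15 AM–4:29 PM = 7 h 14 min; less 45 min break → 6 h 29 min
Sat: 9:35 AM–6:13 PM = 8 h 38 min; less 45 min break → 7 h 53 min
Total worked: 51 h 49 min = 51.82 h.
Threshold 40 h → overtime 11 h 49 min, regular 40 h 0 min.

Regular 40.00 hours, overtime 11.82 hours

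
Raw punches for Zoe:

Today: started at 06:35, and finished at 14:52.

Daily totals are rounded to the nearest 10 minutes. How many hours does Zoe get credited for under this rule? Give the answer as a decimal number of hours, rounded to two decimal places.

8.33 hours

Today: 06:35–14:52 = 8 h 17 min → rounds to 8 h 20 min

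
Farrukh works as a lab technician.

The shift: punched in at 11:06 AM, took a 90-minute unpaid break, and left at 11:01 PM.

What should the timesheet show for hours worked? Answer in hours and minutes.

The shift: 11:06 AM–11:01 PM = 11 h 55 min; less 90 min break → 10 h 25 min

10 h 25 min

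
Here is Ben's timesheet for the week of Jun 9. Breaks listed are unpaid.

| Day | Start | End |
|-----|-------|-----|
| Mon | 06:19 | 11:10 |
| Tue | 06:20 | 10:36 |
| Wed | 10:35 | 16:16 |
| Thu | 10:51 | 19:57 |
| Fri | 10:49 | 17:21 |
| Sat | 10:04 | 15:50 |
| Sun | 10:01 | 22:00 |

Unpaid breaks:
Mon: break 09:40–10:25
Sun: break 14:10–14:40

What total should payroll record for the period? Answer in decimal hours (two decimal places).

46.93 hours

Mon: 06:19–11:10 = 4 h 51 min; less 45 min break → 4 h 6 min
Tue: 06:20–10:36 = 4 h 16 min
Wed: 10:35–16:16 = 5 h 41 min
Thu: 10:51–19:57 = 9 h 6 min
Fri: 10:49–17:21 = 6 h 32 min
Sat: 10:04–15:50 = 5 h 46 min
Sun: 10:01–22:00 = 11 h 59 min; less 30 min break → 11 h 29 min
Total: 4 h 6 min + 4 h 16 min + 5 h 41 min + 9 h 6 min + 6 h 32 min + 5 h 46 min + 11 h 29 min = 46 h 56 min.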